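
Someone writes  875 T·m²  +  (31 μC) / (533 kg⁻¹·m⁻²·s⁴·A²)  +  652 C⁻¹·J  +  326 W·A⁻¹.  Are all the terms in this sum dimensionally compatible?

Expand each in SI base units:
  875 T·m²:  T·m² = Wb·m⁻²·m² = kg·m²·s⁻²·A⁻¹
  (31 μC) / (533 kg⁻¹·m⁻²·s⁴·A²):  [s·A] / [kg⁻¹·m⁻²·s⁴·A²] = kg·m²·s⁻³·A⁻¹
  652 C⁻¹·J:  J·C⁻¹ = N·m·(s·A)⁻¹ = kg·m²·s⁻³·A⁻¹
  326 W·A⁻¹:  W·A⁻¹ = J·s⁻¹·A⁻¹ = kg·m²·s⁻³·A⁻¹
The terms do not share a single dimension (kg·m²·s⁻²·A⁻¹ vs kg·m²·s⁻³·A⁻¹).

No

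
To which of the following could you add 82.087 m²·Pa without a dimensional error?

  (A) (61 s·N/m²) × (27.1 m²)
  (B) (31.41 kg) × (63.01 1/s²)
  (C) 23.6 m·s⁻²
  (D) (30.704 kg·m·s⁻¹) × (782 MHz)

Reference: Pa·m² = N·m⁻²·m² = kg·m·s⁻².
Each option:
  (A) [kg·m⁻¹·s⁻¹] · [m²] = kg·m·s⁻¹
  (B) [kg] · [s⁻²] = kg·s⁻²
  (C) m·s⁻²
  (D) [kg·m·s⁻¹] · [s⁻¹] = kg·m·s⁻²  ← same
Only (D) matches kg·m·s⁻².

(D)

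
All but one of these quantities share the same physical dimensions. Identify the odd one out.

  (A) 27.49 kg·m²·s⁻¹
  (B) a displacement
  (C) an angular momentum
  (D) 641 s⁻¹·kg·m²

Dimensions:
  (A) kg·m²·s⁻¹
  (B) [displacement] = m
  (C) [angular momentum] = kg·m²·s⁻¹
  (D) kg·m²·s⁻¹
All reduce to kg·m²·s⁻¹ except (B), which is m.

(B)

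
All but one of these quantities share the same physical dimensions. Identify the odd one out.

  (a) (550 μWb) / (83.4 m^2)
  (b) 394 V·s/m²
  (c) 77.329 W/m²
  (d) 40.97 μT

(c)

Work out the base dimensions of each:
  (a) [kg·m²·s⁻²·A⁻¹] / [m²] = kg·s⁻²·A⁻¹
  (b) V·s·m⁻² = J·C⁻¹·s·m⁻² = kg·s⁻²·A⁻¹
  (c) W·m⁻² = J·s⁻¹·m⁻² = kg·s⁻³
  (d) T = Wb·m⁻² = kg·s⁻²·A⁻¹
All reduce to kg·s⁻²·A⁻¹ except (c), which is kg·s⁻³.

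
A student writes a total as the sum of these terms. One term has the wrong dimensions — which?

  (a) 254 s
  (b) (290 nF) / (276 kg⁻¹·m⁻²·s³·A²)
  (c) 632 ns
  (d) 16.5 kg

(d)

In SI base units:
  (a) s
  (b) [kg⁻¹·m⁻²·s⁴·A²] / [kg⁻¹·m⁻²·s³·A²] = s
  (c) s
  (d) kg
All reduce to s except (d), which is kg.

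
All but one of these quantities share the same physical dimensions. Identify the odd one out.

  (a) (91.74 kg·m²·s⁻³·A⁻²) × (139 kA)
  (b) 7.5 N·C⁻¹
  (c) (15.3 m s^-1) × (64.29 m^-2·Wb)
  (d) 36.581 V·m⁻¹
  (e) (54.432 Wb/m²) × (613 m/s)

(a)

Dimensions:
  (a) [kg·m²·s⁻³·A⁻²] · [A] = kg·m²·s⁻³·A⁻¹
  (b) N·C⁻¹ = kg·m·s⁻²·(s·A)⁻¹ = kg·m·s⁻³·A⁻¹
  (c) [m·s⁻¹] · [kg·s⁻²·A⁻¹] = kg·m·s⁻³·A⁻¹
  (d) V·m⁻¹ = J·C⁻¹·m⁻¹ = kg·m·s⁻³·A⁻¹
  (e) [kg·s⁻²·A⁻¹] · [m·s⁻¹] = kg·m·s⁻³·A⁻¹
All reduce to kg·m·s⁻³·A⁻¹ except (a), which is kg·m²·s⁻³·A⁻¹.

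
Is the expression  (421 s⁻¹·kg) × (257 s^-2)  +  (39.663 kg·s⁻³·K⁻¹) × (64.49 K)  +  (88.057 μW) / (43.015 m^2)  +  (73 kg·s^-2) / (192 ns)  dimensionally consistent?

Yes

Reduce each to base SI dimensions:
  (421 s⁻¹·kg) × (257 s^-2):  [kg·s⁻¹] · [s⁻²] = kg·s⁻³
  (39.663 kg·s⁻³·K⁻¹) × (64.49 K):  [kg·s⁻³·K⁻¹] · [K] = kg·s⁻³
  (88.057 μW) / (43.015 m^2):  [kg·m²·s⁻³] / [m²] = kg·s⁻³
  (73 kg·s^-2) / (192 ns):  [kg·s⁻²] / [s] = kg·s⁻³
Every term reduces to kg·s⁻³.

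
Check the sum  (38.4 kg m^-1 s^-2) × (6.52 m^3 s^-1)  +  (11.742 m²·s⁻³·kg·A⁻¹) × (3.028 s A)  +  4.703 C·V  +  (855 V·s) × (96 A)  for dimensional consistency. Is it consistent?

No

Work out the base dimensions of each:
  (38.4 kg m^-1 s^-2) × (6.52 m^3 s^-1):  [kg·m⁻¹·s⁻²] · [m³·s⁻¹] = kg·m²·s⁻³
  (11.742 m²·s⁻³·kg·A⁻¹) × (3.028 s A):  [kg·m²·s⁻³·A⁻¹] · [s·A] = kg·m²·s⁻²
  4.703 C·V:  C·V = s·A·J·C⁻¹ = kg·m²·s⁻²
  (855 V·s) × (96 A):  [kg·m²·s⁻²·A⁻¹] · [A] = kg·m²·s⁻²
The terms do not share a single dimension (kg·m²·s⁻² vs kg·m²·s⁻³).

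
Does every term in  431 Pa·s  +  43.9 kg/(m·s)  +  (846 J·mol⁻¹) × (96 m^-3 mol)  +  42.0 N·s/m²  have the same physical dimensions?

Expand each in SI base units:
  431 Pa·s:  Pa·s = N·m⁻²·s = kg·m⁻¹·s⁻¹
  43.9 kg/(m·s):  kg·m⁻¹·s⁻¹
  (846 J·mol⁻¹) × (96 m^-3 mol):  [kg·m²·s⁻²·mol⁻¹] · [m⁻³·mol] = kg·m⁻¹·s⁻²
  42.0 N·s/m²:  N·s·m⁻² = kg·m·s⁻²·s·m⁻² = kg·m⁻¹·s⁻¹
The terms do not share a single dimension (kg·m⁻¹·s⁻² vs kg·m⁻¹·s⁻¹).

No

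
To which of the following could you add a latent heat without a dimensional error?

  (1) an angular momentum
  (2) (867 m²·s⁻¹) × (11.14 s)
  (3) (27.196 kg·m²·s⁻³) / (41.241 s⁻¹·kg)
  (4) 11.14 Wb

(3)

Reference: [latent heat] = m²·s⁻².
Each option:
  (1) [angular momentum] = kg·m²·s⁻¹
  (2) [m²·s⁻¹] · [s] = m²
  (3) [kg·m²·s⁻³] / [kg·s⁻¹] = m²·s⁻²  ← same
  (4) Wb = V·s = kg·m²·s⁻²·A⁻¹
Only (3) matches m²·s⁻².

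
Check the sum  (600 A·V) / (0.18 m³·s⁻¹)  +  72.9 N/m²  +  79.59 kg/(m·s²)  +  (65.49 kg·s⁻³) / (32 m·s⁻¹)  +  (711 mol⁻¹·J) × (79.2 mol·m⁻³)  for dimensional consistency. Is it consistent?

In SI base units:
  (600 A·V) / (0.18 m³·s⁻¹):  [kg·m²·s⁻³] / [m³·s⁻¹] = kg·m⁻¹·s⁻²
  72.9 N/m²:  N·m⁻² = kg·m·s⁻²·m⁻² = kg·m⁻¹·s⁻²
  79.59 kg/(m·s²):  kg·m⁻¹·s⁻²
  (65.49 kg·s⁻³) / (32 m·s⁻¹):  [kg·s⁻³] / [m·s⁻¹] = kg·m⁻¹·s⁻²
  (711 mol⁻¹·J) × (79.2 mol·m⁻³):  [kg·m²·s⁻²·mol⁻¹] · [m⁻³·mol] = kg·m⁻¹·s⁻²
Every term reduces to kg·m⁻¹·s⁻².

Yes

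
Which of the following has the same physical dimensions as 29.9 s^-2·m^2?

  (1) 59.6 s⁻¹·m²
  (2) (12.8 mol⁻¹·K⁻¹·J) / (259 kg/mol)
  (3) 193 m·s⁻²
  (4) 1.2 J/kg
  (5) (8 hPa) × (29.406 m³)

(4)

Reference: m²·s⁻².
Each option:
  (1) m²·s⁻¹
  (2) [kg·m²·s⁻²·K⁻¹·mol⁻¹] / [kg·mol⁻¹] = m²·s⁻²·K⁻¹
  (3) m·s⁻²
  (4) J·kg⁻¹ = N·m·kg⁻¹ = m²·s⁻²  ← same
  (5) [kg·m⁻¹·s⁻²] · [m³] = kg·m²·s⁻²
Only (4) matches m²·s⁻².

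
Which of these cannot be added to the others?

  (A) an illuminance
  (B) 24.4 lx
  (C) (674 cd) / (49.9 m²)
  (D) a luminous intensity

Expand each in SI base units:
  (A) [illuminance] = m⁻²·cd
  (B) lx = lm·m⁻² = m⁻²·cd
  (C) [cd] / [m²] = m⁻²·cd
  (D) [luminous intensity] = cd
All reduce to m⁻²·cd except (D), which is cd.

(D)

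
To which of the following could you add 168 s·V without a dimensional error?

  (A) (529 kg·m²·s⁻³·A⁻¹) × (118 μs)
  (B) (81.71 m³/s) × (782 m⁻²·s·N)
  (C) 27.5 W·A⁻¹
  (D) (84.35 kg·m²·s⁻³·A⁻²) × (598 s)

(A)

Reference: V·s = J·C⁻¹·s = kg·m²·s⁻²·A⁻¹.
Each option:
  (A) [kg·m²·s⁻³·A⁻¹] · [s] = kg·m²·s⁻²·A⁻¹  ← same
  (B) [m³·s⁻¹] · [kg·m⁻¹·s⁻¹] = kg·m²·s⁻²
  (C) W·A⁻¹ = J·s⁻¹·A⁻¹ = kg·m²·s⁻³·A⁻¹
  (D) [kg·m²·s⁻³·A⁻²] · [s] = kg·m²·s⁻²·A⁻²
Only (A) matches kg·m²·s⁻²·A⁻¹.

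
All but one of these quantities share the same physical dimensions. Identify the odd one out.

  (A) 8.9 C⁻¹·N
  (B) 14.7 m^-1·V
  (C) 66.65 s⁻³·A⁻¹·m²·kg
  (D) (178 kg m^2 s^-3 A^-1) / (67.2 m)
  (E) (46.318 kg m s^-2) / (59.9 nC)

Reduce each to base SI dimensions:
  (A) N·C⁻¹ = kg·m·s⁻²·(s·A)⁻¹ = kg·m·s⁻³·A⁻¹
  (B) V·m⁻¹ = J·C⁻¹·m⁻¹ = kg·m·s⁻³·A⁻¹
  (C) kg·m²·s⁻³·A⁻¹
  (D) [kg·m²·s⁻³·A⁻¹] / [m] = kg·m·s⁻³·A⁻¹
  (E) [kg·m·s⁻²] / [s·A] = kg·m·s⁻³·A⁻¹
All reduce to kg·m·s⁻³·A⁻¹ except (C), which is kg·m²·s⁻³·A⁻¹.

(C)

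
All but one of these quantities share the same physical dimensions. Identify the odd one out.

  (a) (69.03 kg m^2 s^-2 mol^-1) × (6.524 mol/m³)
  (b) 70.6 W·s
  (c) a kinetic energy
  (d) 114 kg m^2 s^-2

Expand each in SI base units:
  (a) [kg·m²·s⁻²·mol⁻¹] · [m⁻³·mol] = kg·m⁻¹·s⁻²
  (b) W·s = J·s⁻¹·s = kg·m²·s⁻²
  (c) [kinetic energy] = kg·m²·s⁻²
  (d) kg·m²·s⁻²
All reduce to kg·m²·s⁻² except (a), which is kg·m⁻¹·s⁻².

(a)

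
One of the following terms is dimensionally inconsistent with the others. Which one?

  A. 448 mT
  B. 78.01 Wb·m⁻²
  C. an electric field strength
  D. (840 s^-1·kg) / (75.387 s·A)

In SI base units:
  A. T = Wb·m⁻² = kg·s⁻²·A⁻¹
  B. Wb·m⁻² = V·s·m⁻² = kg·s⁻²·A⁻¹
  C. [electric field strength] = kg·m·s⁻³·A⁻¹
  D. [kg·s⁻¹] / [s·A] = kg·s⁻²·A⁻¹
All reduce to kg·s⁻²·A⁻¹ except C., which is kg·m·s⁻³·A⁻¹.

C.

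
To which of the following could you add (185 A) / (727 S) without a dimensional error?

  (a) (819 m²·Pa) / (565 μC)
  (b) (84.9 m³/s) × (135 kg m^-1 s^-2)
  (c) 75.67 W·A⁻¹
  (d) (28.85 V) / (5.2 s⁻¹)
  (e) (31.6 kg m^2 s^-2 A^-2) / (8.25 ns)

(c)

Reference: [A] / [kg⁻¹·m⁻²·s³·A²] = kg·m²·s⁻³·A⁻¹.
Each option:
  (a) [kg·m·s⁻²] / [s·A] = kg·m·s⁻³·A⁻¹
  (b) [m³·s⁻¹] · [kg·m⁻¹·s⁻²] = kg·m²·s⁻³
  (c) W·A⁻¹ = J·s⁻¹·A⁻¹ = kg·m²·s⁻³·A⁻¹  ← same
  (d) [kg·m²·s⁻³·A⁻¹] / [s⁻¹] = kg·m²·s⁻²·A⁻¹
  (e) [kg·m²·s⁻²·A⁻²] / [s] = kg·m²·s⁻³·A⁻²
Only (c) matches kg·m²·s⁻³·A⁻¹.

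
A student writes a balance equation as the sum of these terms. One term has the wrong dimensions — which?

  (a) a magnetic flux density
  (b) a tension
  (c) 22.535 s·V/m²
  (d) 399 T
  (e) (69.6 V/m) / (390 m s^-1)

(b)

Reduce each to base SI dimensions:
  (a) [magnetic flux density] = kg·s⁻²·A⁻¹
  (b) [tension] = kg·m·s⁻²
  (c) V·s·m⁻² = J·C⁻¹·s·m⁻² = kg·s⁻²·A⁻¹
  (d) T = Wb·m⁻² = kg·s⁻²·A⁻¹
  (e) [kg·m·s⁻³·A⁻¹] / [m·s⁻¹] = kg·s⁻²·A⁻¹
All reduce to kg·s⁻²·A⁻¹ except (b), which is kg·m·s⁻².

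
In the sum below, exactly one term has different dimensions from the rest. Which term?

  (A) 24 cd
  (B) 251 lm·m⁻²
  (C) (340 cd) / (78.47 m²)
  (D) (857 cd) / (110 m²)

(A)

Dimensions:
  (A) cd
  (B) lm·m⁻² = cd·m⁻² = m⁻²·cd
  (C) [cd] / [m²] = m⁻²·cd
  (D) [cd] / [m²] = m⁻²·cd
All reduce to m⁻²·cd except (A), which is cd.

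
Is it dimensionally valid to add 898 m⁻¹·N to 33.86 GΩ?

No

Reduce each to base SI dimensions:
  898 m⁻¹·N:  N·m⁻¹ = kg·m·s⁻²·m⁻¹ = kg·s⁻²
  33.86 GΩ:  Ω = V·A⁻¹ = kg·m²·s⁻³·A⁻²
kg·s⁻² ≠ kg·m²·s⁻³·A⁻², so they cannot be added.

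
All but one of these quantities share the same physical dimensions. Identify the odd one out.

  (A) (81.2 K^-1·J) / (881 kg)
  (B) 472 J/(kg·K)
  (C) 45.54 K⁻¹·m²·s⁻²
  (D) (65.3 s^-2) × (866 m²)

(D)

In SI base units:
  (A) [kg·m²·s⁻²·K⁻¹] / [kg] = m²·s⁻²·K⁻¹
  (B) J·kg⁻¹·K⁻¹ = N·m·kg⁻¹·K⁻¹ = m²·s⁻²·K⁻¹
  (C) m²·s⁻²·K⁻¹
  (D) [s⁻²] · [m²] = m²·s⁻²
All reduce to m²·s⁻²·K⁻¹ except (D), which is m²·s⁻².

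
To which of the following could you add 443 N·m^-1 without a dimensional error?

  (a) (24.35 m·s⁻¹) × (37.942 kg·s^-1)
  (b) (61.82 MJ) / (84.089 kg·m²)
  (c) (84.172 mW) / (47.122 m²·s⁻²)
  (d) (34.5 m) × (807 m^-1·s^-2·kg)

Reference: N·m⁻¹ = kg·m·s⁻²·m⁻¹ = kg·s⁻².
Each option:
  (a) [m·s⁻¹] · [kg·s⁻¹] = kg·m·s⁻²
  (b) [kg·m²·s⁻²] / [kg·m²] = s⁻²
  (c) [kg·m²·s⁻³] / [m²·s⁻²] = kg·s⁻¹
  (d) [m] · [kg·m⁻¹·s⁻²] = kg·s⁻²  ← same
Only (d) matches kg·s⁻².

(d)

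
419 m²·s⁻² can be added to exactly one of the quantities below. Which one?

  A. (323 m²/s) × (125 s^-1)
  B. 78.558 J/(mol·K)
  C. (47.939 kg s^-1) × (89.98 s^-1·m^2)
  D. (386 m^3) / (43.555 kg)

Reference: m²·s⁻².
Each option:
  A. [m²·s⁻¹] · [s⁻¹] = m²·s⁻²  ← same
  B. J·mol⁻¹·K⁻¹ = N·m·mol⁻¹·K⁻¹ = kg·m²·s⁻²·K⁻¹·mol⁻¹
  C. [kg·s⁻¹] · [m²·s⁻¹] = kg·m²·s⁻²
  D. [m³] / [kg] = kg⁻¹·m³
Only A. matches m²·s⁻².

A.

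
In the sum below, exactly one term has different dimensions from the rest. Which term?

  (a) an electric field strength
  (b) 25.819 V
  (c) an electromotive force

Work out the base dimensions of each:
  (a) [electric field strength] = kg·m·s⁻³·A⁻¹
  (b) V = J·C⁻¹ = kg·m²·s⁻³·A⁻¹
  (c) [electromotive force] = kg·m²·s⁻³·A⁻¹
All reduce to kg·m²·s⁻³·A⁻¹ except (a), which is kg·m·s⁻³·A⁻¹.

(a)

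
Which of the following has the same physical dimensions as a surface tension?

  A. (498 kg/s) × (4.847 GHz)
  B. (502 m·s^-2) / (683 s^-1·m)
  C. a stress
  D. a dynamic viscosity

Reference: [surface tension] = kg·s⁻².
Each option:
  A. [kg·s⁻¹] · [s⁻¹] = kg·s⁻²  ← same
  B. [m·s⁻²] / [m·s⁻¹] = s⁻¹
  C. [stress] = kg·m⁻¹·s⁻²
  D. [dynamic viscosity] = kg·m⁻¹·s⁻¹
Only A. matches kg·s⁻².

A.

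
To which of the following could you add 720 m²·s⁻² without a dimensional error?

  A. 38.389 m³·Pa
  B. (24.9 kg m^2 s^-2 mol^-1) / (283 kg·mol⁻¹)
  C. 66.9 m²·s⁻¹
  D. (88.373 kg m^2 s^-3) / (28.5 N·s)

Reference: m²·s⁻².
Each option:
  A. Pa·m³ = N·m⁻²·m³ = kg·m²·s⁻²
  B. [kg·m²·s⁻²·mol⁻¹] / [kg·mol⁻¹] = m²·s⁻²  ← same
  C. m²·s⁻¹
  D. [kg·m²·s⁻³] / [kg·m·s⁻¹] = m·s⁻²
Only B. matches m²·s⁻².

B.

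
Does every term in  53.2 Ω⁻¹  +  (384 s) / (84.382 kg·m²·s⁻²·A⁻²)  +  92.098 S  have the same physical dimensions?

Yes

Work out the base dimensions of each:
  53.2 Ω⁻¹:  Ω⁻¹ = (V·A⁻¹)⁻¹ = kg⁻¹·m⁻²·s³·A²
  (384 s) / (84.382 kg·m²·s⁻²·A⁻²):  [s] / [kg·m²·s⁻²·A⁻²] = kg⁻¹·m⁻²·s³·A²
  92.098 S:  S = Ω⁻¹ = kg⁻¹·m⁻²·s³·A²
Every term reduces to kg⁻¹·m⁻²·s³·A².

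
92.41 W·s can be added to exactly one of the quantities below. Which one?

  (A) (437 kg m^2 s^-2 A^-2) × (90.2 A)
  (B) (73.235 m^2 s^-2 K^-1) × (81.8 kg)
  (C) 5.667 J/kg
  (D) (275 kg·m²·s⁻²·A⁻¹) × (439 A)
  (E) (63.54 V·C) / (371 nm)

Reference: W·s = J·s⁻¹·s = kg·m²·s⁻².
Each option:
  (A) [kg·m²·s⁻²·A⁻²] · [A] = kg·m²·s⁻²·A⁻¹
  (B) [m²·s⁻²·K⁻¹] · [kg] = kg·m²·s⁻²·K⁻¹
  (C) J·kg⁻¹ = N·m·kg⁻¹ = m²·s⁻²
  (D) [kg·m²·s⁻²·A⁻¹] · [A] = kg·m²·s⁻²  ← same
  (E) [kg·m²·s⁻²] / [m] = kg·m·s⁻²
Only (D) matches kg·m²·s⁻².

(D)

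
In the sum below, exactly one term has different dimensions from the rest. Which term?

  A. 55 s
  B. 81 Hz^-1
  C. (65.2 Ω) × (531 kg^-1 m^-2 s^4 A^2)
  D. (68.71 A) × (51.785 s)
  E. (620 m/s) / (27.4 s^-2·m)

D.

Dimensions:
  A. s
  B. Hz⁻¹ = (s⁻¹)⁻¹ = s
  C. [kg·m²·s⁻³·A⁻²] · [kg⁻¹·m⁻²·s⁴·A²] = s
  D. [A] · [s] = s·A
  E. [m·s⁻¹] / [m·s⁻²] = s
All reduce to s except D., which is s·A.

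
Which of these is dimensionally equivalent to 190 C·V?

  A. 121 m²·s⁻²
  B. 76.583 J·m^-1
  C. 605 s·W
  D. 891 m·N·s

Reference: C·V = s·A·J·C⁻¹ = kg·m²·s⁻².
Each option:
  A. m²·s⁻²
  B. J·m⁻¹ = N·m·m⁻¹ = kg·m·s⁻²
  C. W·s = J·s⁻¹·s = kg·m²·s⁻²  ← same
  D. N·m·s = kg·m·s⁻²·m·s = kg·m²·s⁻¹
Only C. matches kg·m²·s⁻².

C.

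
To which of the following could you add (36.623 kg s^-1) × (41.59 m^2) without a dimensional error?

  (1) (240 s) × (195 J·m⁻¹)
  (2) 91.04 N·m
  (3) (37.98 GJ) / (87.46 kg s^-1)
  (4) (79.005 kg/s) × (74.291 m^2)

(4)

Reference: [kg·s⁻¹] · [m²] = kg·m²·s⁻¹.
Each option:
  (1) [s] · [kg·m·s⁻²] = kg·m·s⁻¹
  (2) N·m = kg·m·s⁻²·m = kg·m²·s⁻²
  (3) [kg·m²·s⁻²] / [kg·s⁻¹] = m²·s⁻¹
  (4) [kg·s⁻¹] · [m²] = kg·m²·s⁻¹  ← same
Only (4) matches kg·m²·s⁻¹.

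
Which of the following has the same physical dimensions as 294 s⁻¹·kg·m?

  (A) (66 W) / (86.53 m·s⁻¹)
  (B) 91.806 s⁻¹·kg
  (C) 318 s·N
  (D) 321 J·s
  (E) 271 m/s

Reference: kg·m·s⁻¹.
Each option:
  (A) [kg·m²·s⁻³] / [m·s⁻¹] = kg·m·s⁻²
  (B) kg·s⁻¹
  (C) N·s = kg·m·s⁻²·s = kg·m·s⁻¹  ← same
  (D) J·s = N·m·s = kg·m²·s⁻¹
  (E) m·s⁻¹
Only (C) matches kg·m·s⁻¹.

(C)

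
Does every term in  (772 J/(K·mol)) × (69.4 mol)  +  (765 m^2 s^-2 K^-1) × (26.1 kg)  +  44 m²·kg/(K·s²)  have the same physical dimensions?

Yes

In SI base units:
  (772 J/(K·mol)) × (69.4 mol):  [kg·m²·s⁻²·K⁻¹·mol⁻¹] · [mol] = kg·m²·s⁻²·K⁻¹
  (765 m^2 s^-2 K^-1) × (26.1 kg):  [m²·s⁻²·K⁻¹] · [kg] = kg·m²·s⁻²·K⁻¹
  44 m²·kg/(K·s²):  kg·m²·s⁻²·K⁻¹
Every term reduces to kg·m²·s⁻²·K⁻¹.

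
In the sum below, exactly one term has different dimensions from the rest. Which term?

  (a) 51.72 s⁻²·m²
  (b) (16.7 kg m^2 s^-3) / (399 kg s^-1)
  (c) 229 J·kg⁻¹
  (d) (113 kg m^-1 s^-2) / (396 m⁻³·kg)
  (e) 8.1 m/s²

(e)

Work out the base dimensions of each:
  (a) m²·s⁻²
  (b) [kg·m²·s⁻³] / [kg·s⁻¹] = m²·s⁻²
  (c) J·kg⁻¹ = N·m·kg⁻¹ = m²·s⁻²
  (d) [kg·m⁻¹·s⁻²] / [kg·m⁻³] = m²·s⁻²
  (e) m·s⁻²
All reduce to m²·s⁻² except (e), which is m·s⁻².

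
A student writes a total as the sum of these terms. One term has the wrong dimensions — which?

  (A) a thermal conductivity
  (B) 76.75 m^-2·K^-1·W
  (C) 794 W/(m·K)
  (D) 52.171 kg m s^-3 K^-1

Expand each in SI base units:
  (A) [thermal conductivity] = kg·m·s⁻³·K⁻¹
  (B) W·m⁻²·K⁻¹ = J·s⁻¹·m⁻²·K⁻¹ = kg·s⁻³·K⁻¹
  (C) W·m⁻¹·K⁻¹ = J·s⁻¹·m⁻¹·K⁻¹ = kg·m·s⁻³·K⁻¹
  (D) kg·m·s⁻³·K⁻¹
All reduce to kg·m·s⁻³·K⁻¹ except (B), which is kg·s⁻³·K⁻¹.

(B)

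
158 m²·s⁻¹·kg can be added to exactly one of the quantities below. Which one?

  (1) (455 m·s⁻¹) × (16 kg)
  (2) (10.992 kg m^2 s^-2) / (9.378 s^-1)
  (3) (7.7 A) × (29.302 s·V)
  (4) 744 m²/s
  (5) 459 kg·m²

(2)

Reference: kg·m²·s⁻¹.
Each option:
  (1) [m·s⁻¹] · [kg] = kg·m·s⁻¹
  (2) [kg·m²·s⁻²] / [s⁻¹] = kg·m²·s⁻¹  ← same
  (3) [A] · [kg·m²·s⁻²·A⁻¹] = kg·m²·s⁻²
  (4) m²·s⁻¹
  (5) kg·m²
Only (2) matches kg·m²·s⁻¹.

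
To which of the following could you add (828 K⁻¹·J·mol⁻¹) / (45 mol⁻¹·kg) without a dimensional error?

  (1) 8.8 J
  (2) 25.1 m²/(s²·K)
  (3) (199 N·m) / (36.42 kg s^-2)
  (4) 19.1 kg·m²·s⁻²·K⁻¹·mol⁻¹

Reference: [kg·m²·s⁻²·K⁻¹·mol⁻¹] / [kg·mol⁻¹] = m²·s⁻²·K⁻¹.
Each option:
  (1) J = N·m = kg·m²·s⁻²
  (2) m²·s⁻²·K⁻¹  ← same
  (3) [kg·m²·s⁻²] / [kg·s⁻²] = m²
  (4) kg·m²·s⁻²·K⁻¹·mol⁻¹
Only (2) matches m²·s⁻²·K⁻¹.

(2)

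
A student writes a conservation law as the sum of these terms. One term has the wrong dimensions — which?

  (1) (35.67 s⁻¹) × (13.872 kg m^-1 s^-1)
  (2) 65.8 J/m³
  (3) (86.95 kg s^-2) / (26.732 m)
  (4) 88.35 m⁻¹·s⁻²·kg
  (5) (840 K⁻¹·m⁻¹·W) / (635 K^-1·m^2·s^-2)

(5)

Reduce each to base SI dimensions:
  (1) [s⁻¹] · [kg·m⁻¹·s⁻¹] = kg·m⁻¹·s⁻²
  (2) J·m⁻³ = N·m·m⁻³ = kg·m⁻¹·s⁻²
  (3) [kg·s⁻²] / [m] = kg·m⁻¹·s⁻²
  (4) kg·m⁻¹·s⁻²
  (5) [kg·m·s⁻³·K⁻¹] / [m²·s⁻²·K⁻¹] = kg·m⁻¹·s⁻¹
All reduce to kg·m⁻¹·s⁻² except (5), which is kg·m⁻¹·s⁻¹.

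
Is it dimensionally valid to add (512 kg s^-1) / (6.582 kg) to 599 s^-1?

Yes

Reduce each to base SI dimensions:
  (512 kg s^-1) / (6.582 kg):  [kg·s⁻¹] / [kg] = s⁻¹
  599 s^-1:  s⁻¹
Both are s⁻¹, so they have the same dimensions and can be added.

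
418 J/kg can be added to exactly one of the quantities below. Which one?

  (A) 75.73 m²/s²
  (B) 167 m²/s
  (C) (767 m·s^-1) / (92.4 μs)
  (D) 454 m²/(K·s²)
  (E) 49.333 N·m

(A)

Reference: J·kg⁻¹ = N·m·kg⁻¹ = m²·s⁻².
Each option:
  (A) m²·s⁻²  ← same
  (B) m²·s⁻¹
  (C) [m·s⁻¹] / [s] = m·s⁻²
  (D) m²·s⁻²·K⁻¹
  (E) N·m = kg·m·s⁻²·m = kg·m²·s⁻²
Only (A) matches m²·s⁻².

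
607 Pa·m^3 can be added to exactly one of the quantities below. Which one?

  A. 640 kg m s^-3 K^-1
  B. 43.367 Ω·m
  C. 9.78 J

C.

Reference: Pa·m³ = N·m⁻²·m³ = kg·m²·s⁻².
Each option:
  A. kg·m·s⁻³·K⁻¹
  B. Ω·m = V·A⁻¹·m = kg·m³·s⁻³·A⁻²
  C. J = N·m = kg·m²·s⁻²  ← same
Only C. matches kg·m²·s⁻².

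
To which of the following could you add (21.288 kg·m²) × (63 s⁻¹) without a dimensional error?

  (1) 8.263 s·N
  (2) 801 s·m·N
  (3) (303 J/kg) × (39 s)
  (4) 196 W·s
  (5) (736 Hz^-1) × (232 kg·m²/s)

(2)

Reference: [kg·m²] · [s⁻¹] = kg·m²·s⁻¹.
Each option:
  (1) N·s = kg·m·s⁻²·s = kg·m·s⁻¹
  (2) N·m·s = kg·m·s⁻²·m·s = kg·m²·s⁻¹  ← same
  (3) [m²·s⁻²] · [s] = m²·s⁻¹
  (4) W·s = J·s⁻¹·s = kg·m²·s⁻²
  (5) [s] · [kg·m²·s⁻¹] = kg·m²
Only (2) matches kg·m²·s⁻¹.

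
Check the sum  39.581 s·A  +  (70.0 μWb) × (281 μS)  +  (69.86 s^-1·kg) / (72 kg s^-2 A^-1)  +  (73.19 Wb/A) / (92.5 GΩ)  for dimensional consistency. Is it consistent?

Expand each in SI base units:
  39.581 s·A:  A·s = s·A
  (70.0 μWb) × (281 μS):  [kg·m²·s⁻²·A⁻¹] · [kg⁻¹·m⁻²·s³·A²] = s·A
  (69.86 s^-1·kg) / (72 kg s^-2 A^-1):  [kg·s⁻¹] / [kg·s⁻²·A⁻¹] = s·A
  (73.19 Wb/A) / (92.5 GΩ):  [kg·m²·s⁻²·A⁻²] / [kg·m²·s⁻³·A⁻²] = s
The terms do not share a single dimension (s vs s·A).

No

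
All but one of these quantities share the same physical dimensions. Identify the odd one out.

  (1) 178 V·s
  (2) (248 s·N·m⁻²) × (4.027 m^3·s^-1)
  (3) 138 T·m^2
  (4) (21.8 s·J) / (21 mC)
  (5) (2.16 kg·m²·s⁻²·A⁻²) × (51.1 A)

Dimensions:
  (1) V·s = J·C⁻¹·s = kg·m²·s⁻²·A⁻¹
  (2) [kg·m⁻¹·s⁻¹] · [m³·s⁻¹] = kg·m²·s⁻²
  (3) T·m² = Wb·m⁻²·m² = kg·m²·s⁻²·A⁻¹
  (4) [kg·m²·s⁻¹] / [s·A] = kg·m²·s⁻²·A⁻¹
  (5) [kg·m²·s⁻²·A⁻²] · [A] = kg·m²·s⁻²·A⁻¹
All reduce to kg·m²·s⁻²·A⁻¹ except (2), which is kg·m²·s⁻².

(2)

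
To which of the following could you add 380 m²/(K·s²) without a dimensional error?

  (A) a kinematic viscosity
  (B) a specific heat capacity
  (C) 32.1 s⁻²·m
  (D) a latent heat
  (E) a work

(B)

Reference: m²·s⁻²·K⁻¹.
Each option:
  (A) [kinematic viscosity] = m²·s⁻¹
  (B) [specific heat capacity] = m²·s⁻²·K⁻¹  ← same
  (C) m·s⁻²
  (D) [latent heat] = m²·s⁻²
  (E) [work] = kg·m²·s⁻²
Only (B) matches m²·s⁻²·K⁻¹.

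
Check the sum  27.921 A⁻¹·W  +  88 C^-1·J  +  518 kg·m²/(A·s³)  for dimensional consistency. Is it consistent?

In SI base units:
  27.921 A⁻¹·W:  W·A⁻¹ = J·s⁻¹·A⁻¹ = kg·m²·s⁻³·A⁻¹
  88 C^-1·J:  J·C⁻¹ = N·m·(s·A)⁻¹ = kg·m²·s⁻³·A⁻¹
  518 kg·m²/(A·s³):  kg·m²·s⁻³·A⁻¹
Every term reduces to kg·m²·s⁻³·A⁻¹.

Yes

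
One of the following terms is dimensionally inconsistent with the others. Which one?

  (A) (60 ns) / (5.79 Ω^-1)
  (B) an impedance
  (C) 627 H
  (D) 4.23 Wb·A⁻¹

(B)

In SI base units:
  (A) [s] / [kg⁻¹·m⁻²·s³·A²] = kg·m²·s⁻²·A⁻²
  (B) [impedance] = kg·m²·s⁻³·A⁻²
  (C) H = V·s·A⁻¹ = kg·m²·s⁻²·A⁻²
  (D) Wb·A⁻¹ = V·s·A⁻¹ = kg·m²·s⁻²·A⁻²
All reduce to kg·m²·s⁻²·A⁻² except (B), which is kg·m²·s⁻³·A⁻².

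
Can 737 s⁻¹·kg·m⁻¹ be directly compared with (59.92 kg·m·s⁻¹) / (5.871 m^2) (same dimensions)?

Reduce each to base SI dimensions:
  737 s⁻¹·kg·m⁻¹:  kg·m⁻¹·s⁻¹
  (59.92 kg·m·s⁻¹) / (5.871 m^2):  [kg·m·s⁻¹] / [m²] = kg·m⁻¹·s⁻¹
Both are kg·m⁻¹·s⁻¹, so they have the same dimensions and can be added.

Yes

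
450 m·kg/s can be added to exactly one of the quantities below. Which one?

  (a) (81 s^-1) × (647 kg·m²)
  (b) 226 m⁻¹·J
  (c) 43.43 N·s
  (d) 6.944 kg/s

Reference: kg·m·s⁻¹.
Each option:
  (a) [s⁻¹] · [kg·m²] = kg·m²·s⁻¹
  (b) J·m⁻¹ = N·m·m⁻¹ = kg·m·s⁻²
  (c) N·s = kg·m·s⁻²·s = kg·m·s⁻¹  ← same
  (d) kg·s⁻¹
Only (c) matches kg·m·s⁻¹.

(c)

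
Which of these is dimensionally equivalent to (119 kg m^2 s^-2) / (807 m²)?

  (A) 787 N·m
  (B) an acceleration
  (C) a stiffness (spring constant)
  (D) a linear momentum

Reference: [kg·m²·s⁻²] / [m²] = kg·s⁻².
Each option:
  (A) N·m = kg·m·s⁻²·m = kg·m²·s⁻²
  (B) [acceleration] = m·s⁻²
  (C) [stiffness (spring constant)] = kg·s⁻²  ← same
  (D) [linear momentum] = kg·m·s⁻¹
Only (C) matches kg·s⁻².

(C)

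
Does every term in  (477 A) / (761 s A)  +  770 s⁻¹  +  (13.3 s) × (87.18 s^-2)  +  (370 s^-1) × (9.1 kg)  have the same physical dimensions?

No

Dimensions:
  (477 A) / (761 s A):  [A] / [s·A] = s⁻¹
  770 s⁻¹:  s⁻¹
  (13.3 s) × (87.18 s^-2):  [s] · [s⁻²] = s⁻¹
  (370 s^-1) × (9.1 kg):  [s⁻¹] · [kg] = kg·s⁻¹
The terms do not share a single dimension (kg·s⁻¹ vs s⁻¹).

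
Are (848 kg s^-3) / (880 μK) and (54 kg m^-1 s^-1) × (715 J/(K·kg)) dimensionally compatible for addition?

No

Dimensions:
  (848 kg s^-3) / (880 μK):  [kg·s⁻³] / [K] = kg·s⁻³·K⁻¹
  (54 kg m^-1 s^-1) × (715 J/(K·kg)):  [kg·m⁻¹·s⁻¹] · [m²·s⁻²·K⁻¹] = kg·m·s⁻³·K⁻¹
kg·s⁻³·K⁻¹ ≠ kg·m·s⁻³·K⁻¹, so they cannot be added.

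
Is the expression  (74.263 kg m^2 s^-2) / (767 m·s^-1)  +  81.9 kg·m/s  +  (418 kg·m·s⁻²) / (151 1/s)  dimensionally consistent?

Yes

Work out the base dimensions of each:
  (74.263 kg m^2 s^-2) / (767 m·s^-1):  [kg·m²·s⁻²] / [m·s⁻¹] = kg·m·s⁻¹
  81.9 kg·m/s:  kg·m·s⁻¹
  (418 kg·m·s⁻²) / (151 1/s):  [kg·m·s⁻²] / [s⁻¹] = kg·m·s⁻¹
Every term reduces to kg·m·s⁻¹.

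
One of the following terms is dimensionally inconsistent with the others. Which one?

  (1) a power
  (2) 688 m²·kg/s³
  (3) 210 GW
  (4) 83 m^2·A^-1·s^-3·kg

Reduce each to base SI dimensions:
  (1) [power] = kg·m²·s⁻³
  (2) kg·m²·s⁻³
  (3) W = J·s⁻¹ = kg·m²·s⁻³
  (4) kg·m²·s⁻³·A⁻¹
All reduce to kg·m²·s⁻³ except (4), which is kg·m²·s⁻³·A⁻¹.

(4)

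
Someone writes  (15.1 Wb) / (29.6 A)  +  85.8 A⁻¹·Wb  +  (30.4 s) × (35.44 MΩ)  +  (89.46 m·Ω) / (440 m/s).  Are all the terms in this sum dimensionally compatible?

Yes

Work out the base dimensions of each:
  (15.1 Wb) / (29.6 A):  [kg·m²·s⁻²·A⁻¹] / [A] = kg·m²·s⁻²·A⁻²
  85.8 A⁻¹·Wb:  Wb·A⁻¹ = V·s·A⁻¹ = kg·m²·s⁻²·A⁻²
  (30.4 s) × (35.44 MΩ):  [s] · [kg·m²·s⁻³·A⁻²] = kg·m²·s⁻²·A⁻²
  (89.46 m·Ω) / (440 m/s):  [kg·m³·s⁻³·A⁻²] / [m·s⁻¹] = kg·m²·s⁻²·A⁻²
Every term reduces to kg·m²·s⁻²·A⁻².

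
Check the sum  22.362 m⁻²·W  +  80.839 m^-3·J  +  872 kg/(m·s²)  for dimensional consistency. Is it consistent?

No

Expand each in SI base units:
  22.362 m⁻²·W:  W·m⁻² = J·s⁻¹·m⁻² = kg·s⁻³
  80.839 m^-3·J:  J·m⁻³ = N·m·m⁻³ = kg·m⁻¹·s⁻²
  872 kg/(m·s²):  kg·m⁻¹·s⁻²
The terms do not share a single dimension (kg·m⁻¹·s⁻² vs kg·s⁻³).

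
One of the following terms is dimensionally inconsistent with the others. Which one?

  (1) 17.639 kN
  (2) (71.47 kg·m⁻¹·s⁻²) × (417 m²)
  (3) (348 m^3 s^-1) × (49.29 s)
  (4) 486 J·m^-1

Work out the base dimensions of each:
  (1) N = kg·m·s⁻²
  (2) [kg·m⁻¹·s⁻²] · [m²] = kg·m·s⁻²
  (3) [m³·s⁻¹] · [s] = m³
  (4) J·m⁻¹ = N·m·m⁻¹ = kg·m·s⁻²
All reduce to kg·m·s⁻² except (3), which is m³.

(3)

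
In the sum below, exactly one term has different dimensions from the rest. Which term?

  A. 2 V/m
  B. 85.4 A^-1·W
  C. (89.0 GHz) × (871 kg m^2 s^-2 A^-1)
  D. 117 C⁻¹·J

Work out the base dimensions of each:
  A. V·m⁻¹ = J·C⁻¹·m⁻¹ = kg·m·s⁻³·A⁻¹
  B. W·A⁻¹ = J·s⁻¹·A⁻¹ = kg·m²·s⁻³·A⁻¹
  C. [s⁻¹] · [kg·m²·s⁻²·A⁻¹] = kg·m²·s⁻³·A⁻¹
  D. J·C⁻¹ = N·m·(s·A)⁻¹ = kg·m²·s⁻³·A⁻¹
All reduce to kg·m²·s⁻³·A⁻¹ except A., which is kg·m·s⁻³·A⁻¹.

A.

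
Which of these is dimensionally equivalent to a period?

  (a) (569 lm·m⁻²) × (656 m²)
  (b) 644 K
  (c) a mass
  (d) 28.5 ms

(d)

Reference: [period] = s.
Each option:
  (a) [m⁻²·cd] · [m²] = cd
  (b) K
  (c) [mass] = kg
  (d) s  ← same
Only (d) matches s.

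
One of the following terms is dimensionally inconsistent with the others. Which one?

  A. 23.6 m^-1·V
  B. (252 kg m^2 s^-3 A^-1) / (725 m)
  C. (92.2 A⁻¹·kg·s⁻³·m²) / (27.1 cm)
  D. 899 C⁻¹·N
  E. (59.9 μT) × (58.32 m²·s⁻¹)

Work out the base dimensions of each:
  A. V·m⁻¹ = J·C⁻¹·m⁻¹ = kg·m·s⁻³·A⁻¹
  B. [kg·m²·s⁻³·A⁻¹] / [m] = kg·m·s⁻³·A⁻¹
  C. [kg·m²·s⁻³·A⁻¹] / [m] = kg·m·s⁻³·A⁻¹
  D. N·C⁻¹ = kg·m·s⁻²·(s·A)⁻¹ = kg·m·s⁻³·A⁻¹
  E. [kg·s⁻²·A⁻¹] · [m²·s⁻¹] = kg·m²·s⁻³·A⁻¹
All reduce to kg·m·s⁻³·A⁻¹ except E., which is kg·m²·s⁻³·A⁻¹.

E.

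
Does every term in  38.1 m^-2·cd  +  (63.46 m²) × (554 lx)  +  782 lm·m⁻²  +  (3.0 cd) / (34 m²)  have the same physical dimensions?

In SI base units:
  38.1 m^-2·cd:  cd·m⁻² = m⁻²·cd
  (63.46 m²) × (554 lx):  [m²] · [m⁻²·cd] = cd
  782 lm·m⁻²:  lm·m⁻² = cd·m⁻² = m⁻²·cd
  (3.0 cd) / (34 m²):  [cd] / [m²] = m⁻²·cd
The terms do not share a single dimension (cd vs m⁻²·cd).

No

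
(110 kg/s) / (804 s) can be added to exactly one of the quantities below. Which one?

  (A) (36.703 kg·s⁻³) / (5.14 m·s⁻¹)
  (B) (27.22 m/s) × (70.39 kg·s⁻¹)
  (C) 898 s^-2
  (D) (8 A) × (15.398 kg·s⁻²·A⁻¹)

Reference: [kg·s⁻¹] / [s] = kg·s⁻².
Each option:
  (A) [kg·s⁻³] / [m·s⁻¹] = kg·m⁻¹·s⁻²
  (B) [m·s⁻¹] · [kg·s⁻¹] = kg·m·s⁻²
  (C) s⁻²
  (D) [A] · [kg·s⁻²·A⁻¹] = kg·s⁻²  ← same
Only (D) matches kg·s⁻².

(D)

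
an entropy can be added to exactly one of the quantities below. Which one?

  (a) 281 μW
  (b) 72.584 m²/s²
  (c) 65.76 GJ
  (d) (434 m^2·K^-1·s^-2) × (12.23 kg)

(d)

Reference: [entropy] = kg·m²·s⁻²·K⁻¹.
Each option:
  (a) W = J·s⁻¹ = kg·m²·s⁻³
  (b) m²·s⁻²
  (c) J = N·m = kg·m²·s⁻²
  (d) [m²·s⁻²·K⁻¹] · [kg] = kg·m²·s⁻²·K⁻¹  ← same
Only (d) matches kg·m²·s⁻²·K⁻¹.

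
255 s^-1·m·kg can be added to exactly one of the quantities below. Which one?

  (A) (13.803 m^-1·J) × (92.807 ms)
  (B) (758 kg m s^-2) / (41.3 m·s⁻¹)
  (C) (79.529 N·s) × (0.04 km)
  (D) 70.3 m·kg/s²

Reference: kg·m·s⁻¹.
Each option:
  (A) [kg·m·s⁻²] · [s] = kg·m·s⁻¹  ← same
  (B) [kg·m·s⁻²] / [m·s⁻¹] = kg·s⁻¹
  (C) [kg·m·s⁻¹] · [m] = kg·m²·s⁻¹
  (D) kg·m·s⁻²
Only (A) matches kg·m·s⁻¹.

(A)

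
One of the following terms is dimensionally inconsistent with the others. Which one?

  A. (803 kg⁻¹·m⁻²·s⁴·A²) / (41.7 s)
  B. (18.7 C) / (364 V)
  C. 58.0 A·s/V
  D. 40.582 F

In SI base units:
  A. [kg⁻¹·m⁻²·s⁴·A²] / [s] = kg⁻¹·m⁻²·s³·A²
  B. [s·A] / [kg·m²·s⁻³·A⁻¹] = kg⁻¹·m⁻²·s⁴·A²
  C. A·s·V⁻¹ = A·s·(J·C⁻¹)⁻¹ = kg⁻¹·m⁻²·s⁴·A²
  D. F = C·V⁻¹ = kg⁻¹·m⁻²·s⁴·A²
All reduce to kg⁻¹·m⁻²·s⁴·A² except A., which is kg⁻¹·m⁻²·s³·A².

A.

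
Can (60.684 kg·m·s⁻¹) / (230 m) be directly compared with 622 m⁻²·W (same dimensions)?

No

Expand each in SI base units:
  (60.684 kg·m·s⁻¹) / (230 m):  [kg·m·s⁻¹] / [m] = kg·s⁻¹
  622 m⁻²·W:  W·m⁻² = J·s⁻¹·m⁻² = kg·s⁻³
kg·s⁻¹ ≠ kg·s⁻³, so they cannot be added.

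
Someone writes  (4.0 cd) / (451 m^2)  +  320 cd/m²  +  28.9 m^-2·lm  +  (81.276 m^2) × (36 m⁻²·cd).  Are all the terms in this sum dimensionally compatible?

Expand each in SI base units:
  (4.0 cd) / (451 m^2):  [cd] / [m²] = m⁻²·cd
  320 cd/m²:  cd·m⁻² = m⁻²·cd
  28.9 m^-2·lm:  lm·m⁻² = cd·m⁻² = m⁻²·cd
  (81.276 m^2) × (36 m⁻²·cd):  [m²] · [m⁻²·cd] = cd
The terms do not share a single dimension (cd vs m⁻²·cd).

No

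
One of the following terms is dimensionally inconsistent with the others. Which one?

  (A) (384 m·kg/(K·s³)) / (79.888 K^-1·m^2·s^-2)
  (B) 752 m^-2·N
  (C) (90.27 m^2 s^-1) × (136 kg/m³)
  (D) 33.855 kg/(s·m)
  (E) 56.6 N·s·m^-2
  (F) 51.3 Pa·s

Dimensions:
  (A) [kg·m·s⁻³·K⁻¹] / [m²·s⁻²·K⁻¹] = kg·m⁻¹·s⁻¹
  (B) N·m⁻² = kg·m·s⁻²·m⁻² = kg·m⁻¹·s⁻²
  (C) [m²·s⁻¹] · [kg·m⁻³] = kg·m⁻¹·s⁻¹
  (D) kg·m⁻¹·s⁻¹
  (E) N·s·m⁻² = kg·m·s⁻²·s·m⁻² = kg·m⁻¹·s⁻¹
  (F) Pa·s = N·m⁻²·s = kg·m⁻¹·s⁻¹
All reduce to kg·m⁻¹·s⁻¹ except (B), which is kg·m⁻¹·s⁻².

(B)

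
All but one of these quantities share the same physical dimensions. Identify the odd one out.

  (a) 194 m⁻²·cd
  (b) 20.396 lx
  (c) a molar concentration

In SI base units:
  (a) m⁻²·cd
  (b) lx = lm·m⁻² = m⁻²·cd
  (c) [molar concentration] = m⁻³·mol
All reduce to m⁻²·cd except (c), which is m⁻³·mol.

(c)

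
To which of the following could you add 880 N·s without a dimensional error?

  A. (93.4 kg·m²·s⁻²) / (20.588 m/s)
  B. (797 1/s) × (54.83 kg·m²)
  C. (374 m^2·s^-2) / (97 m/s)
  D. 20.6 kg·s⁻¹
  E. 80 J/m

A.

Reference: N·s = kg·m·s⁻²·s = kg·m·s⁻¹.
Each option:
  A. [kg·m²·s⁻²] / [m·s⁻¹] = kg·m·s⁻¹  ← same
  B. [s⁻¹] · [kg·m²] = kg·m²·s⁻¹
  C. [m²·s⁻²] / [m·s⁻¹] = m·s⁻¹
  D. kg·s⁻¹
  E. J·m⁻¹ = N·m·m⁻¹ = kg·m·s⁻²
Only A. matches kg·m·s⁻¹.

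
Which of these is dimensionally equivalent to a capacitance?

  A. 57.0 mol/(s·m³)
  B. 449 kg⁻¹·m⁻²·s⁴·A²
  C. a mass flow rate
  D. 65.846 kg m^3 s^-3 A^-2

B.

Reference: [capacitance] = kg⁻¹·m⁻²·s⁴·A².
Each option:
  A. mol·m⁻³·s⁻¹ = m⁻³·s⁻¹·mol
  B. kg⁻¹·m⁻²·s⁴·A²  ← same
  C. [mass flow rate] = kg·s⁻¹
  D. kg·m³·s⁻³·A⁻²
Only B. matches kg⁻¹·m⁻²·s⁴·A².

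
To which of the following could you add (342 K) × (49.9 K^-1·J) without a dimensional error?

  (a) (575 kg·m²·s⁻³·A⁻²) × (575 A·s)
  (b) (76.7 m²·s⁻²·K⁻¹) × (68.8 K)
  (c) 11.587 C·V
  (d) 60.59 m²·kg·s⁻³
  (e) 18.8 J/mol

(c)

Reference: [K] · [kg·m²·s⁻²·K⁻¹] = kg·m²·s⁻².
Each option:
  (a) [kg·m²·s⁻³·A⁻²] · [s·A] = kg·m²·s⁻²·A⁻¹
  (b) [m²·s⁻²·K⁻¹] · [K] = m²·s⁻²
  (c) C·V = s·A·J·C⁻¹ = kg·m²·s⁻²  ← same
  (d) kg·m²·s⁻³
  (e) J·mol⁻¹ = N·m·mol⁻¹ = kg·m²·s⁻²·mol⁻¹
Only (c) matches kg·m²·s⁻².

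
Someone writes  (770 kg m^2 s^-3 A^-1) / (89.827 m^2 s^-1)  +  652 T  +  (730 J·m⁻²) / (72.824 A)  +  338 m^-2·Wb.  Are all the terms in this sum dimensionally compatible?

Yes

In SI base units:
  (770 kg m^2 s^-3 A^-1) / (89.827 m^2 s^-1):  [kg·m²·s⁻³·A⁻¹] / [m²·s⁻¹] = kg·s⁻²·A⁻¹
  652 T:  T = Wb·m⁻² = kg·s⁻²·A⁻¹
  (730 J·m⁻²) / (72.824 A):  [kg·s⁻²] / [A] = kg·s⁻²·A⁻¹
  338 m^-2·Wb:  Wb·m⁻² = V·s·m⁻² = kg·s⁻²·A⁻¹
Every term reduces to kg·s⁻²·A⁻¹.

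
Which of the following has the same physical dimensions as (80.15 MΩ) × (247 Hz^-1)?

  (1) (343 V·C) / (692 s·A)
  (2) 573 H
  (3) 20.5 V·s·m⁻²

Reference: [kg·m²·s⁻³·A⁻²] · [s] = kg·m²·s⁻²·A⁻².
Each option:
  (1) [kg·m²·s⁻²] / [s·A] = kg·m²·s⁻³·A⁻¹
  (2) H = V·s·A⁻¹ = kg·m²·s⁻²·A⁻²  ← same
  (3) V·s·m⁻² = J·C⁻¹·s·m⁻² = kg·s⁻²·A⁻¹
Only (2) matches kg·m²·s⁻²·A⁻².

(2)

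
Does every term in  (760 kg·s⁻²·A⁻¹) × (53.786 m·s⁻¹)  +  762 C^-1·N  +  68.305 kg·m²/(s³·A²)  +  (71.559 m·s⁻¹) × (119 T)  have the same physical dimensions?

No

Dimensions:
  (760 kg·s⁻²·A⁻¹) × (53.786 m·s⁻¹):  [kg·s⁻²·A⁻¹] · [m·s⁻¹] = kg·m·s⁻³·A⁻¹
  762 C^-1·N:  N·C⁻¹ = kg·m·s⁻²·(s·A)⁻¹ = kg·m·s⁻³·A⁻¹
  68.305 kg·m²/(s³·A²):  kg·m²·s⁻³·A⁻²
  (71.559 m·s⁻¹) × (119 T):  [m·s⁻¹] · [kg·s⁻²·A⁻¹] = kg·m·s⁻³·A⁻¹
The terms do not share a single dimension (kg·m²·s⁻³·A⁻² vs kg·m·s⁻³·A⁻¹).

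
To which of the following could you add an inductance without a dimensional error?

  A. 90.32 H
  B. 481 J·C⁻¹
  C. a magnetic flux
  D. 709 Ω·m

Reference: [inductance] = kg·m²·s⁻²·A⁻².
Each option:
  A. H = V·s·A⁻¹ = kg·m²·s⁻²·A⁻²  ← same
  B. J·C⁻¹ = N·m·(s·A)⁻¹ = kg·m²·s⁻³·A⁻¹
  C. [magnetic flux] = kg·m²·s⁻²·A⁻¹
  D. Ω·m = V·A⁻¹·m = kg·m³·s⁻³·A⁻²
Only A. matches kg·m²·s⁻²·A⁻².

A.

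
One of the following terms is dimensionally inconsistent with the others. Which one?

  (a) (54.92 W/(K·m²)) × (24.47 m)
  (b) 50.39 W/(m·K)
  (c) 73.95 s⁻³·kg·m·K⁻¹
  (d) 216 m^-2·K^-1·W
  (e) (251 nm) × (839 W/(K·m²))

In SI base units:
  (a) [kg·s⁻³·K⁻¹] · [m] = kg·m·s⁻³·K⁻¹
  (b) W·m⁻¹·K⁻¹ = J·s⁻¹·m⁻¹·K⁻¹ = kg·m·s⁻³·K⁻¹
  (c) kg·m·s⁻³·K⁻¹
  (d) W·m⁻²·K⁻¹ = J·s⁻¹·m⁻²·K⁻¹ = kg·s⁻³·K⁻¹
  (e) [m] · [kg·s⁻³·K⁻¹] = kg·m·s⁻³·K⁻¹
All reduce to kg·m·s⁻³·K⁻¹ except (d), which is kg·s⁻³·K⁻¹.

(d)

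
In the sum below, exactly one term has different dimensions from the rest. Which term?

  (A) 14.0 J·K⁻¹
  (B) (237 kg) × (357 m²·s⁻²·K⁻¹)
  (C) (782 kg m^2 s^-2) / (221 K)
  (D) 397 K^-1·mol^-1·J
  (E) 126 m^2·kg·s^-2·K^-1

(D)

Expand each in SI base units:
  (A) J·K⁻¹ = N·m·K⁻¹ = kg·m²·s⁻²·K⁻¹
  (B) [kg] · [m²·s⁻²·K⁻¹] = kg·m²·s⁻²·K⁻¹
  (C) [kg·m²·s⁻²] / [K] = kg·m²·s⁻²·K⁻¹
  (D) J·mol⁻¹·K⁻¹ = N·m·mol⁻¹·K⁻¹ = kg·m²·s⁻²·K⁻¹·mol⁻¹
  (E) kg·m²·s⁻²·K⁻¹
All reduce to kg·m²·s⁻²·K⁻¹ except (D), which is kg·m²·s⁻²·K⁻¹·mol⁻¹.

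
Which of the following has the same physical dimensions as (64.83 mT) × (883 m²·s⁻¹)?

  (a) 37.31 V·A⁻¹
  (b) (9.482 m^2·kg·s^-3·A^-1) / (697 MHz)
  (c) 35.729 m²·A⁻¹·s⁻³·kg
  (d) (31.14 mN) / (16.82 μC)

Reference: [kg·s⁻²·A⁻¹] · [m²·s⁻¹] = kg·m²·s⁻³·A⁻¹.
Each option:
  (a) V·A⁻¹ = J·C⁻¹·A⁻¹ = kg·m²·s⁻³·A⁻²
  (b) [kg·m²·s⁻³·A⁻¹] / [s⁻¹] = kg·m²·s⁻²·A⁻¹
  (c) kg·m²·s⁻³·A⁻¹  ← same
  (d) [kg·m·s⁻²] / [s·A] = kg·m·s⁻³·A⁻¹
Only (c) matches kg·m²·s⁻³·A⁻¹.

(c)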